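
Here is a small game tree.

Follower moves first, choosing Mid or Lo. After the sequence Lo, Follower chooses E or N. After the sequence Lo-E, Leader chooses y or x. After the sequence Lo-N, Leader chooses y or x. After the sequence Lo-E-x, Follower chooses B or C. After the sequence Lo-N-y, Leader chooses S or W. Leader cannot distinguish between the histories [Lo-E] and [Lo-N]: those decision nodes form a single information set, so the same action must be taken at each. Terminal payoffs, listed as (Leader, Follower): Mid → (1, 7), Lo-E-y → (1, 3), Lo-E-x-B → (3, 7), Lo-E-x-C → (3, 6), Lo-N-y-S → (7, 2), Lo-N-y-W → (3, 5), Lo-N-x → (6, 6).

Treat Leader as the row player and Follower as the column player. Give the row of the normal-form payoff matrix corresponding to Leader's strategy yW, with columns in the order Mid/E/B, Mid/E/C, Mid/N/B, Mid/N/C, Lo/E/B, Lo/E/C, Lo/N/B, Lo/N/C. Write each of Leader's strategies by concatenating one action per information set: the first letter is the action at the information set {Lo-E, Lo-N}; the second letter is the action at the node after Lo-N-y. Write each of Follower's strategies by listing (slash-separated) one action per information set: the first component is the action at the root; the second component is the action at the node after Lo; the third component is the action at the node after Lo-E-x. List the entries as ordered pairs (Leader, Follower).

vs Mid/E/B: Follower plays Mid → (1, 7)
vs Mid/E/C: Follower plays Mid → (1, 7)
vs Mid/N/B: Follower plays Mid → (1, 7)
vs Mid/N/C: Follower plays Mid → (1, 7)
vs Lo/E/B: Follower plays Lo → Follower plays E at [Lo] → Leader plays y at [Lo-E] → (1, 3)
vs Lo/E/C: Follower plays Lo → Follower plays E at [Lo] → Leader plays y at [Lo-E] → (1, 3)
vs Lo/N/B: Follower plays Lo → Follower plays N at [Lo] → Leader plays y at [Lo-N] → Leader plays W at [Lo-N-y] → (3, 5)
vs Lo/N/C: Follower plays Lo → Follower plays N at [Lo] → Leader plays y at [Lo-N] → Leader plays W at [Lo-N-y] → (3, 5)

(1,7) (1,7) (1,7) (1,7) (1,3) (1,3) (3,5) (3,5)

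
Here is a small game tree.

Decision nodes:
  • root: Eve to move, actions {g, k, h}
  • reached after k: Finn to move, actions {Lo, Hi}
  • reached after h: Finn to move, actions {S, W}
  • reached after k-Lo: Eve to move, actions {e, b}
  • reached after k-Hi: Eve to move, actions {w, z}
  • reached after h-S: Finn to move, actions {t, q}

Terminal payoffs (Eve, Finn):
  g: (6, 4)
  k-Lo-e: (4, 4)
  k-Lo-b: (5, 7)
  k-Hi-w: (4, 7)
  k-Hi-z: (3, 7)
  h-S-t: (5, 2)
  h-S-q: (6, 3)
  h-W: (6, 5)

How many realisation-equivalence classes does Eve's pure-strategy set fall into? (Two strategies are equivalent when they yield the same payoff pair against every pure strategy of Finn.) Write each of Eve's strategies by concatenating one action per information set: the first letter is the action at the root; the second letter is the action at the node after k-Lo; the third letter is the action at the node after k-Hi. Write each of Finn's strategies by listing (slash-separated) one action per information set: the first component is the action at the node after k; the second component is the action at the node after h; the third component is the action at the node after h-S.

6

Eve has 12 pure strategies: gew, gez, gbw, gbz, kew, kez, kbw, kbz, hew, hez, hbw, hbz. Columns: Lo/S/t, Lo/S/q, Lo/W/t, Lo/W/q, Hi/S/t, Hi/S/q, Hi/W/t, Hi/W/q.
{gew, gez, gbw, gbz} → row (6,4) (6,4) (6,4) (6,4) (6,4) (6,4) (6,4) (6,4)
{kew} → row (4,4) (4,4) (4,4) (4,4) (4,7) (4,7) (4,7) (4,7)
{kez} → row (4,4) (4,4) (4,4) (4,4) (3,7) (3,7) (3,7) (3,7)
{kbw} → row (5,7) (5,7) (5,7) (5,7) (4,7) (4,7) (4,7) (4,7)
{kbz} → row (5,7) (5,7) (5,7) (5,7) (3,7) (3,7) (3,7) (3,7)
{hew, hez, hbw, hbz} → row (5,2) (6,3) (6,5) (6,5) (5,2) (6,3) (6,5) (6,5)
That's 6 distinct rows out of 12 strategies.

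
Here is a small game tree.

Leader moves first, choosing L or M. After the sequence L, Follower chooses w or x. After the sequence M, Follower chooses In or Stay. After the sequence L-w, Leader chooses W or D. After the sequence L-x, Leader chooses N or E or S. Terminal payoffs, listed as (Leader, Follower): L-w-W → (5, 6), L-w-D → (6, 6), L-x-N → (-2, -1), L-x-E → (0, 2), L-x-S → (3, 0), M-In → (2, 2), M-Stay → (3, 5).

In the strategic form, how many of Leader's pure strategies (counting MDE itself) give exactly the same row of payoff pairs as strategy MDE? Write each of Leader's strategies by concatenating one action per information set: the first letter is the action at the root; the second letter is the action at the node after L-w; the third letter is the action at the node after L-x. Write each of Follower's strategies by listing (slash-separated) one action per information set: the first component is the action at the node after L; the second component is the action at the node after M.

6

Row for MDE (columns w/In, w/Stay, x/In, x/Stay): (2,2) (3,5) (2,2) (3,5).
Under MDE, Leader's choice at the node after L-w and at the node after L-x can never be reached regardless of what Follower does, so varying those choices leaves every outcome unchanged.
Holding the reachable choices fixed and varying the unreachable ones freely already gives 2 × 3 = 6 equivalent strategies.
No other strategy reproduces this row, so those 6 are the full class: MWN, MWE, MWS, MDN, MDE, MDS.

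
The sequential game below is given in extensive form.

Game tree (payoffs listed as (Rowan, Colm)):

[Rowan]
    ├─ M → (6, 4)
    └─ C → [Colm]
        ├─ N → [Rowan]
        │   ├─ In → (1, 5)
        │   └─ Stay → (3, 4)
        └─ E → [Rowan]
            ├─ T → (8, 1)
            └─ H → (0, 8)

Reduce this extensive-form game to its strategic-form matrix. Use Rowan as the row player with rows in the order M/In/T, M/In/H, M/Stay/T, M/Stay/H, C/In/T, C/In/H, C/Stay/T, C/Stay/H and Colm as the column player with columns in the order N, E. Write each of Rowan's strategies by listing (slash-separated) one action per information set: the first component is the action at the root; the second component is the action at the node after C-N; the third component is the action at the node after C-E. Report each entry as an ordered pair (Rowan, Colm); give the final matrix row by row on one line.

M/In/T: (6,4) (6,4) | M/In/H: (6,4) (6,4) | M/Stay/T: (6,4) (6,4) | M/Stay/H: (6,4) (6,4) | C/In/T: (1,5) (8,1) | C/In/H: (1,5) (0,8) | C/Stay/T: (3,4) (8,1) | C/Stay/H: (3,4) (0,8)

Row M/In/T: N→(6,4), E→(6,4)
Row M/In/H: N→(6,4), E→(6,4)
Row M/Stay/T: N→(6,4), E→(6,4)
Row M/Stay/H: N→(6,4), E→(6,4)
Row C/In/T: N→(1,5), E→(8,1)
Row C/In/H: N→(1,5), E→(0,8)
Row C/Stay/T: N→(3,4), E→(8,1)
Row C/Stay/H: N→(3,4), E→(0,8)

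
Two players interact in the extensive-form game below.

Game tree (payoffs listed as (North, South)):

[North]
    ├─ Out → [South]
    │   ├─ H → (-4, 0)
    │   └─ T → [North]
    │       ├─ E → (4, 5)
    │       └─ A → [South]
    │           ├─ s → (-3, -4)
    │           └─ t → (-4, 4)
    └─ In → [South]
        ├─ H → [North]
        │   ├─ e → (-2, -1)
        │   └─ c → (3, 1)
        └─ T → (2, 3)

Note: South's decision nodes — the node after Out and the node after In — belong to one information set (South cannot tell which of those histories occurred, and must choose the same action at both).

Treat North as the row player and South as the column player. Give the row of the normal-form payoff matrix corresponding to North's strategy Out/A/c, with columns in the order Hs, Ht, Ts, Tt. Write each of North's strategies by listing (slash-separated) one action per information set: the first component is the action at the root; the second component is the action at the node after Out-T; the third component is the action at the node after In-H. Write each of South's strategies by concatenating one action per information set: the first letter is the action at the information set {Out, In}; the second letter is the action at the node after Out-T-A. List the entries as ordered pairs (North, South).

vs Hs: North plays Out → South plays H at [Out] → (-4, 0)
vs Ht: North plays Out → South plays H at [Out] → (-4, 0)
vs Ts: North plays Out → South plays T at [Out] → North plays A at [Out-T] → South plays s at [Out-T-A] → (-3, -4)
vs Tt: North plays Out → South plays T at [Out] → North plays A at [Out-T] → South plays t at [Out-T-A] → (-4, 4)

(-4,0) (-4,0) (-3,-4) (-4,4)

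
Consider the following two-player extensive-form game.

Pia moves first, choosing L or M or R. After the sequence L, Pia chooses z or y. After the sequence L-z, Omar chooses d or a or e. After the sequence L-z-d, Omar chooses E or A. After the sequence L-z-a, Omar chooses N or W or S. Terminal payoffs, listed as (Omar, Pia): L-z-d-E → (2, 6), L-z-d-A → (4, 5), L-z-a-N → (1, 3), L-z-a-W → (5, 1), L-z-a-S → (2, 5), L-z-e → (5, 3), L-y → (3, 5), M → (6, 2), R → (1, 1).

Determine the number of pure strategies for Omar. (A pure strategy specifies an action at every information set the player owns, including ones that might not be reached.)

Omar owns the node after L-z with actions {d, a, e} — three choices.
Omar owns the node after L-z-d with actions {E, A} — two choices.
Omar owns the node after L-z-a with actions {N, W, S} — three choices.
A pure strategy fixes one action at each information set independently, so the count is the product 3 × 2 × 3 = 18.

18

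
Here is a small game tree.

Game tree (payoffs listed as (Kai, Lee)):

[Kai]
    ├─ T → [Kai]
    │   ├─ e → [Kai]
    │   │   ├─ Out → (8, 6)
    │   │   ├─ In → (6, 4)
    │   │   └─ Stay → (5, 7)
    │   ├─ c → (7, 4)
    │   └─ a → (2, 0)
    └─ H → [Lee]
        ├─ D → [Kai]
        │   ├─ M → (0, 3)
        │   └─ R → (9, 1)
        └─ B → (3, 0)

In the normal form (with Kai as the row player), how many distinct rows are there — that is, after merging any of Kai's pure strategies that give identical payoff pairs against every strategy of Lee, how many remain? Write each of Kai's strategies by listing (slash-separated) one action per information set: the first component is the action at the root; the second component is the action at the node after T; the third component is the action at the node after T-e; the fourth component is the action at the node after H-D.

Kai has 36 pure strategies: T/e/Out/M, T/e/Out/R, T/e/In/M, T/e/In/R, T/e/Stay/M, T/e/Stay/R, T/c/Out/M, T/c/Out/R, T/c/In/M, T/c/In/R, T/c/Stay/M, T/c/Stay/R, T/a/Out/M, T/a/Out/R, T/a/In/M, T/a/In/R, T/a/Stay/M, T/a/Stay/R, H/e/Out/M, H/e/Out/R, H/e/In/M, H/e/In/R, H/e/Stay/M, H/e/Stay/R, H/c/Out/M, H/c/Out/R, H/c/In/M, H/c/In/R, H/c/Stay/M, H/c/Stay/R, H/a/Out/M, H/a/Out/R, H/a/In/M, H/a/In/R, H/a/Stay/M, H/a/Stay/R. Columns: D, B.
{T/e/Out/M, T/e/Out/R} → row (8,6) (8,6)
{T/e/In/M, T/e/In/R} → row (6,4) (6,4)
{T/e/Stay/M, T/e/Stay/R} → row (5,7) (5,7)
{T/c/Out/M, T/c/Out/R, T/c/In/M, T/c/In/R, T/c/Stay/M, T/c/Stay/R} → row (7,4) (7,4)
{T/a/Out/M, T/a/Out/R, T/a/In/M, T/a/In/R, T/a/Stay/M, T/a/Stay/R} → row (2,0) (2,0)
{H/e/Out/M, H/e/In/M, H/e/Stay/M, H/c/Out/M, H/c/In/M, H/c/Stay/M, H/a/Out/M, H/a/In/M, H/a/Stay/M} → row (0,3) (3,0)
{H/e/Out/R, H/e/In/R, H/e/Stay/R, H/c/Out/R, H/c/In/R, H/c/Stay/R, H/a/Out/R, H/a/In/R, H/a/Stay/R} → row (9,1) (3,0)
That's 7 distinct rows out of 36 strategies.

7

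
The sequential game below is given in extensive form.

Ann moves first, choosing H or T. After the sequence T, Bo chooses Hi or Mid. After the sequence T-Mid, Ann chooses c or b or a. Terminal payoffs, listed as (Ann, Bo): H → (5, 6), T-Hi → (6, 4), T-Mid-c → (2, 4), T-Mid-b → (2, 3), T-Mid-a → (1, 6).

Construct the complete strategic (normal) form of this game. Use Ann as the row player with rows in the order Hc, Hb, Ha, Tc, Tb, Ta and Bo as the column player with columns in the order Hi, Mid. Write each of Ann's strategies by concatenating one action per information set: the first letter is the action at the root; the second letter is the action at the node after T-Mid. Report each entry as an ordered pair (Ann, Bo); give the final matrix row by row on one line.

Hc: (5,6) (5,6) | Hb: (5,6) (5,6) | Ha: (5,6) (5,6) | Tc: (6,4) (2,4) | Tb: (6,4) (2,3) | Ta: (6,4) (1,6)

Row Hc: Hi→(5,6), Mid→(5,6)
Row Hb: Hi→(5,6), Mid→(5,6)
Row Ha: Hi→(5,6), Mid→(5,6)
Row Tc: Hi→(6,4), Mid→(2,4)
Row Tb: Hi→(6,4), Mid→(2,3)
Row Ta: Hi→(6,4), Mid→(1,6)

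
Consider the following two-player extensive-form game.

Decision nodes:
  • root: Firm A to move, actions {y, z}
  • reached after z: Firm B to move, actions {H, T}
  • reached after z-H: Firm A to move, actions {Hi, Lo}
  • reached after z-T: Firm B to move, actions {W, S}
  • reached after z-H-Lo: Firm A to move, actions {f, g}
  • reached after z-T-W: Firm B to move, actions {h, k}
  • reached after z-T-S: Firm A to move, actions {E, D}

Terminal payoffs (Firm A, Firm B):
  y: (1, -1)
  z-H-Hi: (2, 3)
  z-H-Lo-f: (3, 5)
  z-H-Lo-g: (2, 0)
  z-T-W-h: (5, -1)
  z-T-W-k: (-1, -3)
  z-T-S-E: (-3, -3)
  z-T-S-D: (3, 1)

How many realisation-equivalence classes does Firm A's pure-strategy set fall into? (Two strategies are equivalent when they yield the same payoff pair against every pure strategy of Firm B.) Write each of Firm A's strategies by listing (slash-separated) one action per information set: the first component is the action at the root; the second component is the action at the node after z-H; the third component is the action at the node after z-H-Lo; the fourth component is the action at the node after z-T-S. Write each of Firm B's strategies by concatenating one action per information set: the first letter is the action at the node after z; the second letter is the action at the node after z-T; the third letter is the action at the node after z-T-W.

Firm A has 16 pure strategies: y/Hi/f/E, y/Hi/f/D, y/Hi/g/E, y/Hi/g/D, y/Lo/f/E, y/Lo/f/D, y/Lo/g/E, y/Lo/g/D, z/Hi/f/E, z/Hi/f/D, z/Hi/g/E, z/Hi/g/D, z/Lo/f/E, z/Lo/f/D, z/Lo/g/E, z/Lo/g/D. Columns: HWh, HWk, HSh, HSk, TWh, TWk, TSh, TSk.
{y/Hi/f/E, y/Hi/f/D, y/Hi/g/E, y/Hi/g/D, y/Lo/f/E, y/Lo/f/D, y/Lo/g/E, y/Lo/g/D} → row (1,-1) (1,-1) (1,-1) (1,-1) (1,-1) (1,-1) (1,-1) (1,-1)
{z/Hi/f/E, z/Hi/g/E} → row (2,3) (2,3) (2,3) (2,3) (5,-1) (-1,-3) (-3,-3) (-3,-3)
{z/Hi/f/D, z/Hi/g/D} → row (2,3) (2,3) (2,3) (2,3) (5,-1) (-1,-3) (3,1) (3,1)
{z/Lo/f/E} → row (3,5) (3,5) (3,5) (3,5) (5,-1) (-1,-3) (-3,-3) (-3,-3)
{z/Lo/f/D} → row (3,5) (3,5) (3,5) (3,5) (5,-1) (-1,-3) (3,1) (3,1)
{z/Lo/g/E} → row (2,0) (2,0) (2,0) (2,0) (5,-1) (-1,-3) (-3,-3) (-3,-3)
{z/Lo/g/D} → row (2,0) (2,0) (2,0) (2,0) (5,-1) (-1,-3) (3,1) (3,1)
That's 7 distinct rows out of 16 strategies.

7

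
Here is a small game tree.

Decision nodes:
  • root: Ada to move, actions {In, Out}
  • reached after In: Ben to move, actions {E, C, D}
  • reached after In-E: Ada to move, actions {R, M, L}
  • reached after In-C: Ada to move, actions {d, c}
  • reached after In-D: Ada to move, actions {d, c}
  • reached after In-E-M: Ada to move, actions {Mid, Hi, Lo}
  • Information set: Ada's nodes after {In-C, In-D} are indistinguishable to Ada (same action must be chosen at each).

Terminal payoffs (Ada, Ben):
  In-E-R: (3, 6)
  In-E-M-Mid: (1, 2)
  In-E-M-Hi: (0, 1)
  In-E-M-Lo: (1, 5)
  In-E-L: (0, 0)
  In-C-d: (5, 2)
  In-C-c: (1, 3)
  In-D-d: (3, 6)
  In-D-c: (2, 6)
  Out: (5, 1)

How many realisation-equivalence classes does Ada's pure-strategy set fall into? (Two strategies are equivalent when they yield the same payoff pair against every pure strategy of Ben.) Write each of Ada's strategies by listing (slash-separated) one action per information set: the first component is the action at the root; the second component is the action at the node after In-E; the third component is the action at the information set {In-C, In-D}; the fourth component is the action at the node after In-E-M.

11

Ada has 36 pure strategies: In/R/d/Mid, In/R/d/Hi, In/R/d/Lo, In/R/c/Mid, In/R/c/Hi, In/R/c/Lo, In/M/d/Mid, In/M/d/Hi, In/M/d/Lo, In/M/c/Mid, In/M/c/Hi, In/M/c/Lo, In/L/d/Mid, In/L/d/Hi, In/L/d/Lo, In/L/c/Mid, In/L/c/Hi, In/L/c/Lo, Out/R/d/Mid, Out/R/d/Hi, Out/R/d/Lo, Out/R/c/Mid, Out/R/c/Hi, Out/R/c/Lo, Out/M/d/Mid, Out/M/d/Hi, Out/M/d/Lo, Out/M/c/Mid, Out/M/c/Hi, Out/M/c/Lo, Out/L/d/Mid, Out/L/d/Hi, Out/L/d/Lo, Out/L/c/Mid, Out/L/c/Hi, Out/L/c/Lo. Columns: E, C, D.
{In/R/d/Mid, In/R/d/Hi, In/R/d/Lo} → row (3,6) (5,2) (3,6)
{In/R/c/Mid, In/R/c/Hi, In/R/c/Lo} → row (3,6) (1,3) (2,6)
{In/M/d/Mid} → row (1,2) (5,2) (3,6)
{In/M/d/Hi} → row (0,1) (5,2) (3,6)
{In/M/d/Lo} → row (1,5) (5,2) (3,6)
{In/M/c/Mid} → row (1,2) (1,3) (2,6)
{In/M/c/Hi} → row (0,1) (1,3) (2,6)
{In/M/c/Lo} → row (1,5) (1,3) (2,6)
{In/L/d/Mid, In/L/d/Hi, In/L/d/Lo} → row (0,0) (5,2) (3,6)
{In/L/c/Mid, In/L/c/Hi, In/L/c/Lo} → row (0,0) (1,3) (2,6)
{Out/R/d/Mid, Out/R/d/Hi, Out/R/d/Lo, Out/R/c/Mid, Out/R/c/Hi, Out/R/c/Lo, Out/M/d/Mid, Out/M/d/Hi, Out/M/d/Lo, Out/M/c/Mid, Out/M/c/Hi, Out/M/c/Lo, Out/L/d/Mid, Out/L/d/Hi, Out/L/d/Lo, Out/L/c/Mid, Out/L/c/Hi, Out/L/c/Lo} → row (5,1) (5,1) (5,1)
That's 11 distinct rows out of 36 strategies.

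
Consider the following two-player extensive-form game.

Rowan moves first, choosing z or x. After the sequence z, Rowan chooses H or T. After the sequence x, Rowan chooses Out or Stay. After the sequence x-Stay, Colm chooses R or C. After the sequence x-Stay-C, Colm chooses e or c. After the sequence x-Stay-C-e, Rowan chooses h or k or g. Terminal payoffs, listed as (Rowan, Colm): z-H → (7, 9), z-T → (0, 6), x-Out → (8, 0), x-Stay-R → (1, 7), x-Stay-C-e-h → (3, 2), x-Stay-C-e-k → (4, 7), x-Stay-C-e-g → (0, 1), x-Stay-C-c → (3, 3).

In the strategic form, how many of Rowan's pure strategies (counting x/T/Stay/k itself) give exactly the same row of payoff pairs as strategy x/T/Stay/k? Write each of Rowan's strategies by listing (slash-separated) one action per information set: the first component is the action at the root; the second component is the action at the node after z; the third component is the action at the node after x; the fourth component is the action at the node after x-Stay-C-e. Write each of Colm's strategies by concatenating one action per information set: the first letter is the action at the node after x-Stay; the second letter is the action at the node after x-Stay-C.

Row for x/T/Stay/k (columns Re, Rc, Ce, Cc): (1,7) (1,7) (4,7) (3,3).
Under x/T/Stay/k, Rowan's choice at the node after z can never be reached regardless of what Colm does, so varying those choices leaves every outcome unchanged.
Holding the reachable choices fixed and varying the unreachable one freely already gives 2 equivalent strategies.
No other strategy reproduces this row, so those 2 are the full class: x/H/Stay/k, x/T/Stay/k.

2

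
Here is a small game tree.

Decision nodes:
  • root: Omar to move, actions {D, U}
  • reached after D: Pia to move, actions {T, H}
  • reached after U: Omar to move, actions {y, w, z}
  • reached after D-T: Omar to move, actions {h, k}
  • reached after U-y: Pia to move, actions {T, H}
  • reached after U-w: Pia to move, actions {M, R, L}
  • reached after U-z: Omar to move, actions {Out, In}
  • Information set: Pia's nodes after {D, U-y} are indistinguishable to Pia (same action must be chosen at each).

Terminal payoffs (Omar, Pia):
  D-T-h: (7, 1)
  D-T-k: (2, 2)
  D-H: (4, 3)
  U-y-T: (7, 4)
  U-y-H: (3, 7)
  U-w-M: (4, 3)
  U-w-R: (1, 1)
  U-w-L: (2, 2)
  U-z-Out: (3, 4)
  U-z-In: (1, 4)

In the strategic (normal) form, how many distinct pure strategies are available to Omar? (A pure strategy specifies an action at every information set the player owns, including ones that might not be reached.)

Omar owns the root with actions {D, U} — two choices.
Omar owns the node after U with actions {y, w, z} — three choices.
Omar owns the node after D-T with actions {h, k} — two choices.
Omar owns the node after U-z with actions {Out, In} — two choices.
A pure strategy fixes one action at each information set independently, so the count is the product 2 × 3 × 2 × 2 = 24.
(For reference, Pia has 6 pure strategies, giving a 24×6 normal-form matrix.)

24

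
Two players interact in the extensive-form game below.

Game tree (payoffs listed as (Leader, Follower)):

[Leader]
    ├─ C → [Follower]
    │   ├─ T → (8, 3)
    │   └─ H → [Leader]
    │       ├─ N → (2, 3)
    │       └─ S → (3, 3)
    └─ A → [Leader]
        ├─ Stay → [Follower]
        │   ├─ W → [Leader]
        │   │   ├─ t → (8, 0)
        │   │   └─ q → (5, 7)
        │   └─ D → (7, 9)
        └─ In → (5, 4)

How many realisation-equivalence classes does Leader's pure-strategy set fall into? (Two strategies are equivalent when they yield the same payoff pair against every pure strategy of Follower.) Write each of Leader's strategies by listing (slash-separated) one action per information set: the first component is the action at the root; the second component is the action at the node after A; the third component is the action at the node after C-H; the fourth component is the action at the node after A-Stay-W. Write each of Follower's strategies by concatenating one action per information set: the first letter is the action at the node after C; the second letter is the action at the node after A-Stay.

Leader has 16 pure strategies: C/Stay/N/t, C/Stay/N/q, C/Stay/S/t, C/Stay/S/q, C/In/N/t, C/In/N/q, C/In/S/t, C/In/S/q, A/Stay/N/t, A/Stay/N/q, A/Stay/S/t, A/Stay/S/q, A/In/N/t, A/In/N/q, A/In/S/t, A/In/S/q. Columns: TW, TD, HW, HD.
{C/Stay/N/t, C/Stay/N/q, C/In/N/t, C/In/N/q} → row (8,3) (8,3) (2,3) (2,3)
{C/Stay/S/t, C/Stay/S/q, C/In/S/t, C/In/S/q} → row (8,3) (8,3) (3,3) (3,3)
{A/Stay/N/t, A/Stay/S/t} → row (8,0) (7,9) (8,0) (7,9)
{A/Stay/N/q, A/Stay/S/q} → row (5,7) (7,9) (5,7) (7,9)
{A/In/N/t, A/In/N/q, A/In/S/t, A/In/S/q} → row (5,4) (5,4) (5,4) (5,4)
That's 5 distinct rows out of 16 strategies.

5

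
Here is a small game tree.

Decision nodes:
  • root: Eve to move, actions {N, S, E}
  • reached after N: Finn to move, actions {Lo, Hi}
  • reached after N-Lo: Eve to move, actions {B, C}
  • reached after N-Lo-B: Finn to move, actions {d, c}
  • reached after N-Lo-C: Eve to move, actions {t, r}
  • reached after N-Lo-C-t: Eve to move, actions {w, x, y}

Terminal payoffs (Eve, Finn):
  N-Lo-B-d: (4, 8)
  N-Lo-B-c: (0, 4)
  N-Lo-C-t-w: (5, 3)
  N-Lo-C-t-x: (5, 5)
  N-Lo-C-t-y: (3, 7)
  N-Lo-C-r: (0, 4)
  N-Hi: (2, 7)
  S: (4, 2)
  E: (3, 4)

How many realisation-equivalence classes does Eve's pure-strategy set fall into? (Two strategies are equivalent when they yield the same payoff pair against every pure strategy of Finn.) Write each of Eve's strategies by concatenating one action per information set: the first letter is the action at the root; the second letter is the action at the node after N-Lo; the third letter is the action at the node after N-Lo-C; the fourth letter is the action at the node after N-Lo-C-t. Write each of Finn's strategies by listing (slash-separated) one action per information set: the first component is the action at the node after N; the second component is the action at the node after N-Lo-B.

Eve has 36 pure strategies: NBtw, NBtx, NBty, NBrw, NBrx, NBry, NCtw, NCtx, NCty, NCrw, NCrx, NCry, SBtw, SBtx, SBty, SBrw, SBrx, SBry, SCtw, SCtx, SCty, SCrw, SCrx, SCry, EBtw, EBtx, EBty, EBrw, EBrx, EBry, ECtw, ECtx, ECty, ECrw, ECrx, ECry. Columns: Lo/d, Lo/c, Hi/d, Hi/c.
{NBtw, NBtx, NBty, NBrw, NBrx, NBry} → row (4,8) (0,4) (2,7) (2,7)
{NCtw} → row (5,3) (5,3) (2,7) (2,7)
{NCtx} → row (5,5) (5,5) (2,7) (2,7)
{NCty} → row (3,7) (3,7) (2,7) (2,7)
{NCrw, NCrx, NCry} → row (0,4) (0,4) (2,7) (2,7)
{SBtw, SBtx, SBty, SBrw, SBrx, SBry, SCtw, SCtx, SCty, SCrw, SCrx, SCry} → row (4,2) (4,2) (4,2) (4,2)
{EBtw, EBtx, EBty, EBrw, EBrx, EBry, ECtw, ECtx, ECty, ECrw, ECrx, ECry} → row (3,4) (3,4) (3,4) (3,4)
That's 7 distinct rows out of 36 strategies.

7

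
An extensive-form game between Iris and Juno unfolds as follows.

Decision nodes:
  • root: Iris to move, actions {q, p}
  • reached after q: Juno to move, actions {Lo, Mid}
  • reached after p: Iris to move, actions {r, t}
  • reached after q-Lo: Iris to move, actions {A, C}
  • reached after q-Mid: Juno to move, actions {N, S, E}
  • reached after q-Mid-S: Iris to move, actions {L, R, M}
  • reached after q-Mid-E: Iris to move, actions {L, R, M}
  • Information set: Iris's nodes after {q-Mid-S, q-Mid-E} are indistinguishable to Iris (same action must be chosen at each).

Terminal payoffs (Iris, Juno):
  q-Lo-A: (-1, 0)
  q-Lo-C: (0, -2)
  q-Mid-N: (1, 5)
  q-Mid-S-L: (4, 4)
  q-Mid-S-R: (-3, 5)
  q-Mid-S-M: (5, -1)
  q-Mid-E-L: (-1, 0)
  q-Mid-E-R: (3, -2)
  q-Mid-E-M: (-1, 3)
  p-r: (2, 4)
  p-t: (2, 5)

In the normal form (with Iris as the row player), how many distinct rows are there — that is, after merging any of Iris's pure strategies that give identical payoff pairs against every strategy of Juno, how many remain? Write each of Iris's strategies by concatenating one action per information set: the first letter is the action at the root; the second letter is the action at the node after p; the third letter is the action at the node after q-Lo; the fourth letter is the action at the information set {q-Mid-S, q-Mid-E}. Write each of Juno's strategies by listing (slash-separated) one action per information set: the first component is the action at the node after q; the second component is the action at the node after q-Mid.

Iris has 24 pure strategies: qrAL, qrAR, qrAM, qrCL, qrCR, qrCM, qtAL, qtAR, qtAM, qtCL, qtCR, qtCM, prAL, prAR, prAM, prCL, prCR, prCM, ptAL, ptAR, ptAM, ptCL, ptCR, ptCM. Columns: Lo/N, Lo/S, Lo/E, Mid/N, Mid/S, Mid/E.
{qrAL, qtAL} → row (-1,0) (-1,0) (-1,0) (1,5) (4,4) (-1,0)
{qrAR, qtAR} → row (-1,0) (-1,0) (-1,0) (1,5) (-3,5) (3,-2)
{qrAM, qtAM} → row (-1,0) (-1,0) (-1,0) (1,5) (5,-1) (-1,3)
{qrCL, qtCL} → row (0,-2) (0,-2) (0,-2) (1,5) (4,4) (-1,0)
{qrCR, qtCR} → row (0,-2) (0,-2) (0,-2) (1,5) (-3,5) (3,-2)
{qrCM, qtCM} → row (0,-2) (0,-2) (0,-2) (1,5) (5,-1) (-1,3)
{prAL, prAR, prAM, prCL, prCR, prCM} → row (2,4) (2,4) (2,4) (2,4) (2,4) (2,4)
{ptAL, ptAR, ptAM, ptCL, ptCR, ptCM} → row (2,5) (2,5) (2,5) (2,5) (2,5) (2,5)
That's 8 distinct rows out of 24 strategies.

8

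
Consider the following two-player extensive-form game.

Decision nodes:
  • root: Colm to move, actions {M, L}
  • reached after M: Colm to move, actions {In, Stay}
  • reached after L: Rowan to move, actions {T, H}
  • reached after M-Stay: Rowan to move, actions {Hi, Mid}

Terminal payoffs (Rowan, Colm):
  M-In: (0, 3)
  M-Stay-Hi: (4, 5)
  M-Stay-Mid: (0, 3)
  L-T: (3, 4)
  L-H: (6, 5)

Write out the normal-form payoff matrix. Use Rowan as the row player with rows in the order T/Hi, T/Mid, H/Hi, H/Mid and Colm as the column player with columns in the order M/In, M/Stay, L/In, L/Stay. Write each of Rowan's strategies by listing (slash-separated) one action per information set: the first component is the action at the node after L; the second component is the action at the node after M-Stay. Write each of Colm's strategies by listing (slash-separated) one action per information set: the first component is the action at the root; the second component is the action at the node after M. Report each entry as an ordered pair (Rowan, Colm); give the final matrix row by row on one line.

T/Hi: (0,3) (4,5) (3,4) (3,4) | T/Mid: (0,3) (0,3) (3,4) (3,4) | H/Hi: (0,3) (4,5) (6,5) (6,5) | H/Mid: (0,3) (0,3) (6,5) (6,5)

Row T/Hi: M/In→(0,3), M/Stay→(4,5), L/In→(3,4), L/Stay→(3,4)
Row T/Mid: M/In→(0,3), M/Stay→(0,3), L/In→(3,4), L/Stay→(3,4)
Row H/Hi: M/In→(0,3), M/Stay→(4,5), L/In→(6,5), L/Stay→(6,5)
Row H/Mid: M/In→(0,3), M/Stay→(0,3), L/In→(6,5), L/Stay→(6,5)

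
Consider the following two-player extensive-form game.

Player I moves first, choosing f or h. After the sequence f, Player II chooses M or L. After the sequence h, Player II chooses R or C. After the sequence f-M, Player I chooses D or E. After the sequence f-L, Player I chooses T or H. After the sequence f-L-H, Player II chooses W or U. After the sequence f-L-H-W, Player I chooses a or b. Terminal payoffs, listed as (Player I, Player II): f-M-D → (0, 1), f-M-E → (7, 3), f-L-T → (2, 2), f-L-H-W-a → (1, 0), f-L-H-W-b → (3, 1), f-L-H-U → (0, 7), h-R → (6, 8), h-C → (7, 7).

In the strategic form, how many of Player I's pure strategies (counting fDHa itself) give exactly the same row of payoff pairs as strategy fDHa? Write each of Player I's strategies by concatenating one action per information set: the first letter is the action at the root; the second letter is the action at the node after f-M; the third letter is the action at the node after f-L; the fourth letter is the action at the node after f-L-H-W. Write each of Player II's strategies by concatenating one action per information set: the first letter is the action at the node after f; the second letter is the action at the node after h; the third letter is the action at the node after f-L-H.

1

Row for fDHa (columns MRW, MRU, MCW, MCU, LRW, LRU, LCW, LCU): (0,1) (0,1) (0,1) (0,1) (1,0) (0,7) (1,0) (0,7).
Every one of Player I's information sets is on the play path for some reply by Player II when Player I follows fDHa.
Changing the action at any of them therefore changes at least one column, so only fDHa itself gives this row.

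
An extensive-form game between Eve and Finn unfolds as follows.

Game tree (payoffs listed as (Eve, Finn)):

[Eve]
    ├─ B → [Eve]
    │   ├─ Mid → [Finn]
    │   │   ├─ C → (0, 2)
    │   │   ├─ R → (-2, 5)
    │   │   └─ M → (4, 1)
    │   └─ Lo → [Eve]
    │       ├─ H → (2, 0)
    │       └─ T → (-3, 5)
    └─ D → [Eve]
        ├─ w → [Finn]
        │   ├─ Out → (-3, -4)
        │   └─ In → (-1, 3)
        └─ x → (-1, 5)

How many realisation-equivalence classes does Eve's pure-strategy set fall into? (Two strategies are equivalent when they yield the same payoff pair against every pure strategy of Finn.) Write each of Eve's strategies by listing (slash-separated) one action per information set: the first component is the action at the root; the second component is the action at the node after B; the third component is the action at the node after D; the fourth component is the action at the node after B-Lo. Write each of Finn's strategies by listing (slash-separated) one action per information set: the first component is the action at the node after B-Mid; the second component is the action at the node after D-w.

Eve has 16 pure strategies: B/Mid/w/H, B/Mid/w/T, B/Mid/x/H, B/Mid/x/T, B/Lo/w/H, B/Lo/w/T, B/Lo/x/H, B/Lo/x/T, D/Mid/w/H, D/Mid/w/T, D/Mid/x/H, D/Mid/x/T, D/Lo/w/H, D/Lo/w/T, D/Lo/x/H, D/Lo/x/T. Columns: C/Out, C/In, R/Out, R/In, M/Out, M/In.
{B/Mid/w/H, B/Mid/w/T, B/Mid/x/H, B/Mid/x/T} → row (0,2) (0,2) (-2,5) (-2,5) (4,1) (4,1)
{B/Lo/w/H, B/Lo/x/H} → row (2,0) (2,0) (2,0) (2,0) (2,0) (2,0)
{B/Lo/w/T, B/Lo/x/T} → row (-3,5) (-3,5) (-3,5) (-3,5) (-3,5) (-3,5)
{D/Mid/w/H, D/Mid/w/T, D/Lo/w/H, D/Lo/w/T} → row (-3,-4) (-1,3) (-3,-4) (-1,3) (-3,-4) (-1,3)
{D/Mid/x/H, D/Mid/x/T, D/Lo/x/H, D/Lo/x/T} → row (-1,5) (-1,5) (-1,5) (-1,5) (-1,5) (-1,5)
That's 5 distinct rows out of 16 strategies.

5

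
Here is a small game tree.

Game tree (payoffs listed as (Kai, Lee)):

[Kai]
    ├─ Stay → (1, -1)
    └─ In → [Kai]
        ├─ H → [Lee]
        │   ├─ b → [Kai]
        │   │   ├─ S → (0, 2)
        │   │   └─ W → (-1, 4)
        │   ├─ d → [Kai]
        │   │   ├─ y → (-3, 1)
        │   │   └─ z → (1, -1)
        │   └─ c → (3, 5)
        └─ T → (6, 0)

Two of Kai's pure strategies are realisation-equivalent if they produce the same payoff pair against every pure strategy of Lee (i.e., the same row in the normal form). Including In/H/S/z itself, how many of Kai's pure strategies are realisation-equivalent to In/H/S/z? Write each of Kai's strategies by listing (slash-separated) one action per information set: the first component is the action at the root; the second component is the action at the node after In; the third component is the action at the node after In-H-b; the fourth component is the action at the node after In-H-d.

1

Row for In/H/S/z (columns b, d, c): (0,2) (1,-1) (3,5).
Every one of Kai's information sets is on the play path for some reply by Lee when Kai follows In/H/S/z.
Changing the action at any of them therefore changes at least one column, so only In/H/S/z itself gives this row.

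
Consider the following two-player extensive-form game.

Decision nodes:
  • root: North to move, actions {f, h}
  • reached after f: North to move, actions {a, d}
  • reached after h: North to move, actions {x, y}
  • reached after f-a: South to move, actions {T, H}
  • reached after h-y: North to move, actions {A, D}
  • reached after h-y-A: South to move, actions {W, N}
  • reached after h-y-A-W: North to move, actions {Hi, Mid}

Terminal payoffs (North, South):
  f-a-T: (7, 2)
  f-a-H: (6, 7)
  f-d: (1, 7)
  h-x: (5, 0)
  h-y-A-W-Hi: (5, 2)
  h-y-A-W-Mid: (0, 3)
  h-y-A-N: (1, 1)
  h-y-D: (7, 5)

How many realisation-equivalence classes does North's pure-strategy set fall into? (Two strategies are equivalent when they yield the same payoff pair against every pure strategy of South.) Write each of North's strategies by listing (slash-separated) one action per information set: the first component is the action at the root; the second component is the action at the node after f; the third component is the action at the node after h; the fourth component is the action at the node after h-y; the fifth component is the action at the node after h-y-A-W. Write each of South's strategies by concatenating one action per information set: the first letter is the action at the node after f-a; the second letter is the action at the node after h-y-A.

6

North has 32 pure strategies: f/a/x/A/Hi, f/a/x/A/Mid, f/a/x/D/Hi, f/a/x/D/Mid, f/a/y/A/Hi, f/a/y/A/Mid, f/a/y/D/Hi, f/a/y/D/Mid, f/d/x/A/Hi, f/d/x/A/Mid, f/d/x/D/Hi, f/d/x/D/Mid, f/d/y/A/Hi, f/d/y/A/Mid, f/d/y/D/Hi, f/d/y/D/Mid, h/a/x/A/Hi, h/a/x/A/Mid, h/a/x/D/Hi, h/a/x/D/Mid, h/a/y/A/Hi, h/a/y/A/Mid, h/a/y/D/Hi, h/a/y/D/Mid, h/d/x/A/Hi, h/d/x/A/Mid, h/d/x/D/Hi, h/d/x/D/Mid, h/d/y/A/Hi, h/d/y/A/Mid, h/d/y/D/Hi, h/d/y/D/Mid. Columns: TW, TN, HW, HN.
{f/a/x/A/Hi, f/a/x/A/Mid, f/a/x/D/Hi, f/a/x/D/Mid, f/a/y/A/Hi, f/a/y/A/Mid, f/a/y/D/Hi, f/a/y/D/Mid} → row (7,2) (7,2) (6,7) (6,7)
{f/d/x/A/Hi, f/d/x/A/Mid, f/d/x/D/Hi, f/d/x/D/Mid, f/d/y/A/Hi, f/d/y/A/Mid, f/d/y/D/Hi, f/d/y/D/Mid} → row (1,7) (1,7) (1,7) (1,7)
{h/a/x/A/Hi, h/a/x/A/Mid, h/a/x/D/Hi, h/a/x/D/Mid, h/d/x/A/Hi, h/d/x/A/Mid, h/d/x/D/Hi, h/d/x/D/Mid} → row (5,0) (5,0) (5,0) (5,0)
{h/a/y/A/Hi, h/d/y/A/Hi} → row (5,2) (1,1) (5,2) (1,1)
{h/a/y/A/Mid, h/d/y/A/Mid} → row (0,3) (1,1) (0,3) (1,1)
{h/a/y/D/Hi, h/a/y/D/Mid, h/d/y/D/Hi, h/d/y/D/Mid} → row (7,5) (7,5) (7,5) (7,5)
That's 6 distinct rows out of 32 strategies.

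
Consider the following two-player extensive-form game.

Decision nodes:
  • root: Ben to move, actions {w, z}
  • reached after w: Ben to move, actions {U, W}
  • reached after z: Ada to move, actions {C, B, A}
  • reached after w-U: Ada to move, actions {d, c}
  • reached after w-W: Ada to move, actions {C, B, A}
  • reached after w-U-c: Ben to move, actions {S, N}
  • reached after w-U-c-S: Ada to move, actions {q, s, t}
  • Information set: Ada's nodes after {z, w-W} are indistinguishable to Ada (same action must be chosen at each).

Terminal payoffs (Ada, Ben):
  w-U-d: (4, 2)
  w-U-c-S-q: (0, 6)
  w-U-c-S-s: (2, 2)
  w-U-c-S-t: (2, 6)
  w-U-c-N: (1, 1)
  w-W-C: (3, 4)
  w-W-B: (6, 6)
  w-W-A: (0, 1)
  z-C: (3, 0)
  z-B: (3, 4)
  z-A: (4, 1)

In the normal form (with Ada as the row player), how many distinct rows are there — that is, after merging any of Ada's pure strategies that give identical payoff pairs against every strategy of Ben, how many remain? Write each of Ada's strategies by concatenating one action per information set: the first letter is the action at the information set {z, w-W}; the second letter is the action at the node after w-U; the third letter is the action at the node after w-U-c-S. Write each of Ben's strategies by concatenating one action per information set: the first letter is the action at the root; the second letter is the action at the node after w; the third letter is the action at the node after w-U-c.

12

Ada has 18 pure strategies: Cdq, Cds, Cdt, Ccq, Ccs, Cct, Bdq, Bds, Bdt, Bcq, Bcs, Bct, Adq, Ads, Adt, Acq, Acs, Act. Columns: wUS, wUN, wWS, wWN, zUS, zUN, zWS, zWN.
{Cdq, Cds, Cdt} → row (4,2) (4,2) (3,4) (3,4) (3,0) (3,0) (3,0) (3,0)
{Ccq} → row (0,6) (1,1) (3,4) (3,4) (3,0) (3,0) (3,0) (3,0)
{Ccs} → row (2,2) (1,1) (3,4) (3,4) (3,0) (3,0) (3,0) (3,0)
{Cct} → row (2,6) (1,1) (3,4) (3,4) (3,0) (3,0) (3,0) (3,0)
{Bdq, Bds, Bdt} → row (4,2) (4,2) (6,6) (6,6) (3,4) (3,4) (3,4) (3,4)
{Bcq} → row (0,6) (1,1) (6,6) (6,6) (3,4) (3,4) (3,4) (3,4)
{Bcs} → row (2,2) (1,1) (6,6) (6,6) (3,4) (3,4) (3,4) (3,4)
{Bct} → row (2,6) (1,1) (6,6) (6,6) (3,4) (3,4) (3,4) (3,4)
{Adq, Ads, Adt} → row (4,2) (4,2) (0,1) (0,1) (4,1) (4,1) (4,1) (4,1)
{Acq} → row (0,6) (1,1) (0,1) (0,1) (4,1) (4,1) (4,1) (4,1)
{Acs} → row (2,2) (1,1) (0,1) (0,1) (4,1) (4,1) (4,1) (4,1)
{Act} → row (2,6) (1,1) (0,1) (0,1) (4,1) (4,1) (4,1) (4,1)
That's 12 distinct rows out of 18 strategies.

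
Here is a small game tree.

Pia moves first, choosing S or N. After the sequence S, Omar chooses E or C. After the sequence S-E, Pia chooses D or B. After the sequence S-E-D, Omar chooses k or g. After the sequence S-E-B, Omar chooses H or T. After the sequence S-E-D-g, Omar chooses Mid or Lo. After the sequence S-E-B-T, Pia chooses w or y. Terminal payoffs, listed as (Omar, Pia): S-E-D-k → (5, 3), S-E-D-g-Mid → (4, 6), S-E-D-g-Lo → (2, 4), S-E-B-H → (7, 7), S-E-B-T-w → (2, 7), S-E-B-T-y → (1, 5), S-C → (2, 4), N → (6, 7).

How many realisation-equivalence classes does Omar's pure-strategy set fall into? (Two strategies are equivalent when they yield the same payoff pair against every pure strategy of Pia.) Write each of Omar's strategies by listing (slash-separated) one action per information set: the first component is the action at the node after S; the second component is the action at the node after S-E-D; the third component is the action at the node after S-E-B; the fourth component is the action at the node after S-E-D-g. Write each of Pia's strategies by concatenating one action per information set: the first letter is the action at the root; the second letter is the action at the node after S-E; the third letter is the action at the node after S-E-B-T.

Omar has 16 pure strategies: E/k/H/Mid, E/k/H/Lo, E/k/T/Mid, E/k/T/Lo, E/g/H/Mid, E/g/H/Lo, E/g/T/Mid, E/g/T/Lo, C/k/H/Mid, C/k/H/Lo, C/k/T/Mid, C/k/T/Lo, C/g/H/Mid, C/g/H/Lo, C/g/T/Mid, C/g/T/Lo. Columns: SDw, SDy, SBw, SBy, NDw, NDy, NBw, NBy.
{E/k/H/Mid, E/k/H/Lo} → row (5,3) (5,3) (7,7) (7,7) (6,7) (6,7) (6,7) (6,7)
{E/k/T/Mid, E/k/T/Lo} → row (5,3) (5,3) (2,7) (1,5) (6,7) (6,7) (6,7) (6,7)
{E/g/H/Mid} → row (4,6) (4,6) (7,7) (7,7) (6,7) (6,7) (6,7) (6,7)
{E/g/H/Lo} → row (2,4) (2,4) (7,7) (7,7) (6,7) (6,7) (6,7) (6,7)
{E/g/T/Mid} → row (4,6) (4,6) (2,7) (1,5) (6,7) (6,7) (6,7) (6,7)
{E/g/T/Lo} → row (2,4) (2,4) (2,7) (1,5) (6,7) (6,7) (6,7) (6,7)
{C/k/H/Mid, C/k/H/Lo, C/k/T/Mid, C/k/T/Lo, C/g/H/Mid, C/g/H/Lo, C/g/T/Mid, C/g/T/Lo} → row (2,4) (2,4) (2,4) (2,4) (6,7) (6,7) (6,7) (6,7)
That's 7 distinct rows out of 16 strategies.

7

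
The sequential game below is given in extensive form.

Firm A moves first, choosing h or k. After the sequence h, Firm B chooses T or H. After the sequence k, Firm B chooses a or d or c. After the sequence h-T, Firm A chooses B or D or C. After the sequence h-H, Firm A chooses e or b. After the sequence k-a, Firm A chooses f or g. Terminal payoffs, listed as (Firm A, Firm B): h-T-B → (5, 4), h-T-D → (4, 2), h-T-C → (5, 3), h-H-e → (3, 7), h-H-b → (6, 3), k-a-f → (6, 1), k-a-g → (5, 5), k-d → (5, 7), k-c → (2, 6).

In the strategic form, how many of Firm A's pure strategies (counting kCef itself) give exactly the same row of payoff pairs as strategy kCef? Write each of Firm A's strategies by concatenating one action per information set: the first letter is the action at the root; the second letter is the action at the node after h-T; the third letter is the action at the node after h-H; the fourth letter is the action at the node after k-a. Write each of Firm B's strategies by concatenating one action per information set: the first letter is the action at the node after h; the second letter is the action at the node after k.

6

Row for kCef (columns Ta, Td, Tc, Ha, Hd, Hc): (6,1) (5,7) (2,6) (6,1) (5,7) (2,6).
Under kCef, Firm A's choice at the node after h-T and at the node after h-H can never be reached regardless of what Firm B does, so varying those choices leaves every outcome unchanged.
Holding the reachable choices fixed and varying the unreachable ones freely already gives 3 × 2 = 6 equivalent strategies.
No other strategy reproduces this row, so those 6 are the full class: kBef, kBbf, kDef, kDbf, kCef, kCbf.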